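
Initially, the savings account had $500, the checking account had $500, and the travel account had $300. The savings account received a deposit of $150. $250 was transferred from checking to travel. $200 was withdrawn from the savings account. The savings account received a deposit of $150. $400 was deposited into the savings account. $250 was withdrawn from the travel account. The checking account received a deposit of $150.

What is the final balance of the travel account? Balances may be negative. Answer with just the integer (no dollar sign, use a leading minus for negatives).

Tracking account balances step by step:
Start: savings=500, checking=500, travel=300
Event 1 (deposit 150 to savings): savings: 500 + 150 = 650. Balances: savings=650, checking=500, travel=300
Event 2 (transfer 250 checking -> travel): checking: 500 - 250 = 250, travel: 300 + 250 = 550. Balances: savings=650, checking=250, travel=550
Event 3 (withdraw 200 from savings): savings: 650 - 200 = 450. Balances: savings=450, checking=250, travel=550
Event 4 (deposit 150 to savings): savings: 450 + 150 = 600. Balances: savings=600, checking=250, travel=550
Event 5 (deposit 400 to savings): savings: 600 + 400 = 1000. Balances: savings=1000, checking=250, travel=550
Event 6 (withdraw 250 from travel): travel: 550 - 250 = 300. Balances: savings=1000, checking=250, travel=300
Event 7 (deposit 150 to checking): checking: 250 + 150 = 400. Balances: savings=1000, checking=400, travel=300

Final balance of travel: 300

Answer: 300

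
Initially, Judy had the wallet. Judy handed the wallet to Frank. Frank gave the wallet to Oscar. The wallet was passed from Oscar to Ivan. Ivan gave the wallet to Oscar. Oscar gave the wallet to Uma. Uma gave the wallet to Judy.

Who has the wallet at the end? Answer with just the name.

Tracking the wallet through each event:
Start: Judy has the wallet.
After event 1: Frank has the wallet.
After event 2: Oscar has the wallet.
After event 3: Ivan has the wallet.
After event 4: Oscar has the wallet.
After event 5: Uma has the wallet.
After event 6: Judy has the wallet.

Answer: Judy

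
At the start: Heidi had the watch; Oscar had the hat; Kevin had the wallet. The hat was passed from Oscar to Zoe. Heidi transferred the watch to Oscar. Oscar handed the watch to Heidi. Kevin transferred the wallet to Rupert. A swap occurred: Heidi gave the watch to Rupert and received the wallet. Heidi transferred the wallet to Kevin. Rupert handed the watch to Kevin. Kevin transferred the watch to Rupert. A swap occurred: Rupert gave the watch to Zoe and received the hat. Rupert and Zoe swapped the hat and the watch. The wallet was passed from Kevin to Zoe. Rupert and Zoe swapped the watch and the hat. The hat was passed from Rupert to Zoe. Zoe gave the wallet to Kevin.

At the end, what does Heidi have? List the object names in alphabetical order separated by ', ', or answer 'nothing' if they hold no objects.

Answer: nothing

Derivation:
Tracking all object holders:
Start: watch:Heidi, hat:Oscar, wallet:Kevin
Event 1 (give hat: Oscar -> Zoe). State: watch:Heidi, hat:Zoe, wallet:Kevin
Event 2 (give watch: Heidi -> Oscar). State: watch:Oscar, hat:Zoe, wallet:Kevin
Event 3 (give watch: Oscar -> Heidi). State: watch:Heidi, hat:Zoe, wallet:Kevin
Event 4 (give wallet: Kevin -> Rupert). State: watch:Heidi, hat:Zoe, wallet:Rupert
Event 5 (swap watch<->wallet: now watch:Rupert, wallet:Heidi). State: watch:Rupert, hat:Zoe, wallet:Heidi
Event 6 (give wallet: Heidi -> Kevin). State: watch:Rupert, hat:Zoe, wallet:Kevin
Event 7 (give watch: Rupert -> Kevin). State: watch:Kevin, hat:Zoe, wallet:Kevin
Event 8 (give watch: Kevin -> Rupert). State: watch:Rupert, hat:Zoe, wallet:Kevin
Event 9 (swap watch<->hat: now watch:Zoe, hat:Rupert). State: watch:Zoe, hat:Rupert, wallet:Kevin
Event 10 (swap hat<->watch: now hat:Zoe, watch:Rupert). State: watch:Rupert, hat:Zoe, wallet:Kevin
Event 11 (give wallet: Kevin -> Zoe). State: watch:Rupert, hat:Zoe, wallet:Zoe
Event 12 (swap watch<->hat: now watch:Zoe, hat:Rupert). State: watch:Zoe, hat:Rupert, wallet:Zoe
Event 13 (give hat: Rupert -> Zoe). State: watch:Zoe, hat:Zoe, wallet:Zoe
Event 14 (give wallet: Zoe -> Kevin). State: watch:Zoe, hat:Zoe, wallet:Kevin

Final state: watch:Zoe, hat:Zoe, wallet:Kevin
Heidi holds: (nothing).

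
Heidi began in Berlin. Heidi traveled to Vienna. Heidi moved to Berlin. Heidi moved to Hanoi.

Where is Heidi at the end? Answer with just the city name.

Tracking Heidi's location:
Start: Heidi is in Berlin.
After move 1: Berlin -> Vienna. Heidi is in Vienna.
After move 2: Vienna -> Berlin. Heidi is in Berlin.
After move 3: Berlin -> Hanoi. Heidi is in Hanoi.

Answer: Hanoi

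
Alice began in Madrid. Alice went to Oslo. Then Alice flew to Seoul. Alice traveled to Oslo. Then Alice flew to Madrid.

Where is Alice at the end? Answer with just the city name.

Answer: Madrid

Derivation:
Tracking Alice's location:
Start: Alice is in Madrid.
After move 1: Madrid -> Oslo. Alice is in Oslo.
After move 2: Oslo -> Seoul. Alice is in Seoul.
After move 3: Seoul -> Oslo. Alice is in Oslo.
After move 4: Oslo -> Madrid. Alice is in Madrid.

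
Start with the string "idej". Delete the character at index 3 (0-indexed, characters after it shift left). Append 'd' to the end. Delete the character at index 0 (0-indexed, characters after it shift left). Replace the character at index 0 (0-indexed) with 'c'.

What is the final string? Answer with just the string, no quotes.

Applying each edit step by step:
Start: "idej"
Op 1 (delete idx 3 = 'j'): "idej" -> "ide"
Op 2 (append 'd'): "ide" -> "ided"
Op 3 (delete idx 0 = 'i'): "ided" -> "ded"
Op 4 (replace idx 0: 'd' -> 'c'): "ded" -> "ced"

Answer: ced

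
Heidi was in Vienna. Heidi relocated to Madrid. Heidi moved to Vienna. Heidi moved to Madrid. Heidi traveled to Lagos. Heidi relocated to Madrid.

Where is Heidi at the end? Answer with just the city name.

Answer: Madrid

Derivation:
Tracking Heidi's location:
Start: Heidi is in Vienna.
After move 1: Vienna -> Madrid. Heidi is in Madrid.
After move 2: Madrid -> Vienna. Heidi is in Vienna.
After move 3: Vienna -> Madrid. Heidi is in Madrid.
After move 4: Madrid -> Lagos. Heidi is in Lagos.
After move 5: Lagos -> Madrid. Heidi is in Madrid.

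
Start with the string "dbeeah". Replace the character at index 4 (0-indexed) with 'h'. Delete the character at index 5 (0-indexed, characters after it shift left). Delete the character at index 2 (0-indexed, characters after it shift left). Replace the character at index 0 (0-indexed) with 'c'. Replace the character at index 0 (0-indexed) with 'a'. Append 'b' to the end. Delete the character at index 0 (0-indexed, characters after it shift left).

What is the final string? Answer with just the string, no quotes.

Applying each edit step by step:
Start: "dbeeah"
Op 1 (replace idx 4: 'a' -> 'h'): "dbeeah" -> "dbeehh"
Op 2 (delete idx 5 = 'h'): "dbeehh" -> "dbeeh"
Op 3 (delete idx 2 = 'e'): "dbeeh" -> "dbeh"
Op 4 (replace idx 0: 'd' -> 'c'): "dbeh" -> "cbeh"
Op 5 (replace idx 0: 'c' -> 'a'): "cbeh" -> "abeh"
Op 6 (append 'b'): "abeh" -> "abehb"
Op 7 (delete idx 0 = 'a'): "abehb" -> "behb"

Answer: behb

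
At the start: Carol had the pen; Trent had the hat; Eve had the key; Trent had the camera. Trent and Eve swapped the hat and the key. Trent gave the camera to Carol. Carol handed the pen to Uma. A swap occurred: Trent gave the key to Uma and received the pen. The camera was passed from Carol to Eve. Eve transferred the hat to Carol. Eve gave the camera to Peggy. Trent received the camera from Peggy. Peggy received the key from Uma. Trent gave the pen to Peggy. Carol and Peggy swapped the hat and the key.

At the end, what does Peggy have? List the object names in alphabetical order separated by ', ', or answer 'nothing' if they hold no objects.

Answer: hat, pen

Derivation:
Tracking all object holders:
Start: pen:Carol, hat:Trent, key:Eve, camera:Trent
Event 1 (swap hat<->key: now hat:Eve, key:Trent). State: pen:Carol, hat:Eve, key:Trent, camera:Trent
Event 2 (give camera: Trent -> Carol). State: pen:Carol, hat:Eve, key:Trent, camera:Carol
Event 3 (give pen: Carol -> Uma). State: pen:Uma, hat:Eve, key:Trent, camera:Carol
Event 4 (swap key<->pen: now key:Uma, pen:Trent). State: pen:Trent, hat:Eve, key:Uma, camera:Carol
Event 5 (give camera: Carol -> Eve). State: pen:Trent, hat:Eve, key:Uma, camera:Eve
Event 6 (give hat: Eve -> Carol). State: pen:Trent, hat:Carol, key:Uma, camera:Eve
Event 7 (give camera: Eve -> Peggy). State: pen:Trent, hat:Carol, key:Uma, camera:Peggy
Event 8 (give camera: Peggy -> Trent). State: pen:Trent, hat:Carol, key:Uma, camera:Trent
Event 9 (give key: Uma -> Peggy). State: pen:Trent, hat:Carol, key:Peggy, camera:Trent
Event 10 (give pen: Trent -> Peggy). State: pen:Peggy, hat:Carol, key:Peggy, camera:Trent
Event 11 (swap hat<->key: now hat:Peggy, key:Carol). State: pen:Peggy, hat:Peggy, key:Carol, camera:Trent

Final state: pen:Peggy, hat:Peggy, key:Carol, camera:Trent
Peggy holds: hat, pen.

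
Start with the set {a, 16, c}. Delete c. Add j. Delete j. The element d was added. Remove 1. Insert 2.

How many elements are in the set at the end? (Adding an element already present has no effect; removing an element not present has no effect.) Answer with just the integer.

Answer: 4

Derivation:
Tracking the set through each operation:
Start: {16, a, c}
Event 1 (remove c): removed. Set: {16, a}
Event 2 (add j): added. Set: {16, a, j}
Event 3 (remove j): removed. Set: {16, a}
Event 4 (add d): added. Set: {16, a, d}
Event 5 (remove 1): not present, no change. Set: {16, a, d}
Event 6 (add 2): added. Set: {16, 2, a, d}

Final set: {16, 2, a, d} (size 4)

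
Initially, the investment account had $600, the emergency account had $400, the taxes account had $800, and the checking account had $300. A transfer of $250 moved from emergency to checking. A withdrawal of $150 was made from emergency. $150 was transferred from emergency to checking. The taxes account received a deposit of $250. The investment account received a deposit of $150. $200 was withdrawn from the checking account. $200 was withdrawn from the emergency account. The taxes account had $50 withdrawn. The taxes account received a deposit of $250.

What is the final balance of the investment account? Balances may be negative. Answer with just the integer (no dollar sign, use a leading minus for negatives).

Answer: 750

Derivation:
Tracking account balances step by step:
Start: investment=600, emergency=400, taxes=800, checking=300
Event 1 (transfer 250 emergency -> checking): emergency: 400 - 250 = 150, checking: 300 + 250 = 550. Balances: investment=600, emergency=150, taxes=800, checking=550
Event 2 (withdraw 150 from emergency): emergency: 150 - 150 = 0. Balances: investment=600, emergency=0, taxes=800, checking=550
Event 3 (transfer 150 emergency -> checking): emergency: 0 - 150 = -150, checking: 550 + 150 = 700. Balances: investment=600, emergency=-150, taxes=800, checking=700
Event 4 (deposit 250 to taxes): taxes: 800 + 250 = 1050. Balances: investment=600, emergency=-150, taxes=1050, checking=700
Event 5 (deposit 150 to investment): investment: 600 + 150 = 750. Balances: investment=750, emergency=-150, taxes=1050, checking=700
Event 6 (withdraw 200 from checking): checking: 700 - 200 = 500. Balances: investment=750, emergency=-150, taxes=1050, checking=500
Event 7 (withdraw 200 from emergency): emergency: -150 - 200 = -350. Balances: investment=750, emergency=-350, taxes=1050, checking=500
Event 8 (withdraw 50 from taxes): taxes: 1050 - 50 = 1000. Balances: investment=750, emergency=-350, taxes=1000, checking=500
Event 9 (deposit 250 to taxes): taxes: 1000 + 250 = 1250. Balances: investment=750, emergency=-350, taxes=1250, checking=500

Final balance of investment: 750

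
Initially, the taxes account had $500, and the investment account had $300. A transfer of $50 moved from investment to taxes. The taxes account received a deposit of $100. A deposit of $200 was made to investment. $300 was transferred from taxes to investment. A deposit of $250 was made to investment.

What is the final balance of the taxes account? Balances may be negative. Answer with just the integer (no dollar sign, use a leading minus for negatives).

Tracking account balances step by step:
Start: taxes=500, investment=300
Event 1 (transfer 50 investment -> taxes): investment: 300 - 50 = 250, taxes: 500 + 50 = 550. Balances: taxes=550, investment=250
Event 2 (deposit 100 to taxes): taxes: 550 + 100 = 650. Balances: taxes=650, investment=250
Event 3 (deposit 200 to investment): investment: 250 + 200 = 450. Balances: taxes=650, investment=450
Event 4 (transfer 300 taxes -> investment): taxes: 650 - 300 = 350, investment: 450 + 300 = 750. Balances: taxes=350, investment=750
Event 5 (deposit 250 to investment): investment: 750 + 250 = 1000. Balances: taxes=350, investment=1000

Final balance of taxes: 350

Answer: 350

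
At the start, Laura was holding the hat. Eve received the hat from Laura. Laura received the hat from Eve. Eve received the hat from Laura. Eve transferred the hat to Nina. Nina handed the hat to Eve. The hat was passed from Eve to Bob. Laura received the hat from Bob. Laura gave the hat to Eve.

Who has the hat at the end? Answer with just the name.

Answer: Eve

Derivation:
Tracking the hat through each event:
Start: Laura has the hat.
After event 1: Eve has the hat.
After event 2: Laura has the hat.
After event 3: Eve has the hat.
After event 4: Nina has the hat.
After event 5: Eve has the hat.
After event 6: Bob has the hat.
After event 7: Laura has the hat.
After event 8: Eve has the hat.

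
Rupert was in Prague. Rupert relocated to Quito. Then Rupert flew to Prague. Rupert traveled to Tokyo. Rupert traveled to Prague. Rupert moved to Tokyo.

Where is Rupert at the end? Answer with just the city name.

Tracking Rupert's location:
Start: Rupert is in Prague.
After move 1: Prague -> Quito. Rupert is in Quito.
After move 2: Quito -> Prague. Rupert is in Prague.
After move 3: Prague -> Tokyo. Rupert is in Tokyo.
After move 4: Tokyo -> Prague. Rupert is in Prague.
After move 5: Prague -> Tokyo. Rupert is in Tokyo.

Answer: Tokyo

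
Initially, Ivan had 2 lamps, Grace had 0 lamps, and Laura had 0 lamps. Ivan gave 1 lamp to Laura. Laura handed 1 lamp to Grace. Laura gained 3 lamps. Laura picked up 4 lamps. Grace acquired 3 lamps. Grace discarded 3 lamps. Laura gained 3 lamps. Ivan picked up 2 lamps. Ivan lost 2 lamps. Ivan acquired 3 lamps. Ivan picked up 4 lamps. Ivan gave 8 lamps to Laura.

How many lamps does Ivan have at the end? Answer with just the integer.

Tracking counts step by step:
Start: Ivan=2, Grace=0, Laura=0
Event 1 (Ivan -> Laura, 1): Ivan: 2 -> 1, Laura: 0 -> 1. State: Ivan=1, Grace=0, Laura=1
Event 2 (Laura -> Grace, 1): Laura: 1 -> 0, Grace: 0 -> 1. State: Ivan=1, Grace=1, Laura=0
Event 3 (Laura +3): Laura: 0 -> 3. State: Ivan=1, Grace=1, Laura=3
Event 4 (Laura +4): Laura: 3 -> 7. State: Ivan=1, Grace=1, Laura=7
Event 5 (Grace +3): Grace: 1 -> 4. State: Ivan=1, Grace=4, Laura=7
Event 6 (Grace -3): Grace: 4 -> 1. State: Ivan=1, Grace=1, Laura=7
Event 7 (Laura +3): Laura: 7 -> 10. State: Ivan=1, Grace=1, Laura=10
Event 8 (Ivan +2): Ivan: 1 -> 3. State: Ivan=3, Grace=1, Laura=10
Event 9 (Ivan -2): Ivan: 3 -> 1. State: Ivan=1, Grace=1, Laura=10
Event 10 (Ivan +3): Ivan: 1 -> 4. State: Ivan=4, Grace=1, Laura=10
Event 11 (Ivan +4): Ivan: 4 -> 8. State: Ivan=8, Grace=1, Laura=10
Event 12 (Ivan -> Laura, 8): Ivan: 8 -> 0, Laura: 10 -> 18. State: Ivan=0, Grace=1, Laura=18

Ivan's final count: 0

Answer: 0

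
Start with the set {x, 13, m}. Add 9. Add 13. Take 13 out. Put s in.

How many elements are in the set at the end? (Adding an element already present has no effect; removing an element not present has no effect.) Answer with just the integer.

Tracking the set through each operation:
Start: {13, m, x}
Event 1 (add 9): added. Set: {13, 9, m, x}
Event 2 (add 13): already present, no change. Set: {13, 9, m, x}
Event 3 (remove 13): removed. Set: {9, m, x}
Event 4 (add s): added. Set: {9, m, s, x}

Final set: {9, m, s, x} (size 4)

Answer: 4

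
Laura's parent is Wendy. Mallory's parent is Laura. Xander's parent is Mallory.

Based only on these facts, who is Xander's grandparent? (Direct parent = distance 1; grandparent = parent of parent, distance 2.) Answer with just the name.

Reconstructing the parent chain from the given facts:
  Wendy -> Laura -> Mallory -> Xander
(each arrow means 'parent of the next')
Positions in the chain (0 = top):
  position of Wendy: 0
  position of Laura: 1
  position of Mallory: 2
  position of Xander: 3

Xander is at position 3; the grandparent is 2 steps up the chain, i.e. position 1: Laura.

Answer: Laura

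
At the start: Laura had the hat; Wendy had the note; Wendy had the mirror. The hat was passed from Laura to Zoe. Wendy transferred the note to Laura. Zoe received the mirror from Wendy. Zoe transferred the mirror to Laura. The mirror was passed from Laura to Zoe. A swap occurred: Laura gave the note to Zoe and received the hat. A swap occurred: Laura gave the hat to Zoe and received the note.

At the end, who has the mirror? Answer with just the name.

Answer: Zoe

Derivation:
Tracking all object holders:
Start: hat:Laura, note:Wendy, mirror:Wendy
Event 1 (give hat: Laura -> Zoe). State: hat:Zoe, note:Wendy, mirror:Wendy
Event 2 (give note: Wendy -> Laura). State: hat:Zoe, note:Laura, mirror:Wendy
Event 3 (give mirror: Wendy -> Zoe). State: hat:Zoe, note:Laura, mirror:Zoe
Event 4 (give mirror: Zoe -> Laura). State: hat:Zoe, note:Laura, mirror:Laura
Event 5 (give mirror: Laura -> Zoe). State: hat:Zoe, note:Laura, mirror:Zoe
Event 6 (swap note<->hat: now note:Zoe, hat:Laura). State: hat:Laura, note:Zoe, mirror:Zoe
Event 7 (swap hat<->note: now hat:Zoe, note:Laura). State: hat:Zoe, note:Laura, mirror:Zoe

Final state: hat:Zoe, note:Laura, mirror:Zoe
The mirror is held by Zoe.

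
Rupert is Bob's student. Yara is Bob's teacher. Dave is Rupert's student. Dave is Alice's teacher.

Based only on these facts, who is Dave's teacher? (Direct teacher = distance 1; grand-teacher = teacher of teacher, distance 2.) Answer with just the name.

Reconstructing the teacher chain from the given facts:
  Yara -> Bob -> Rupert -> Dave -> Alice
(each arrow means 'teacher of the next')
Positions in the chain (0 = top):
  position of Yara: 0
  position of Bob: 1
  position of Rupert: 2
  position of Dave: 3
  position of Alice: 4

Dave is at position 3; the teacher is 1 step up the chain, i.e. position 2: Rupert.

Answer: Rupert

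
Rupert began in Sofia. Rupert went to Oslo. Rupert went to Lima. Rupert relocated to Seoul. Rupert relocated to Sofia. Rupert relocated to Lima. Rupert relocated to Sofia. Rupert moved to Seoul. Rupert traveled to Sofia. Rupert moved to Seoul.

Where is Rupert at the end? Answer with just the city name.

Tracking Rupert's location:
Start: Rupert is in Sofia.
After move 1: Sofia -> Oslo. Rupert is in Oslo.
After move 2: Oslo -> Lima. Rupert is in Lima.
After move 3: Lima -> Seoul. Rupert is in Seoul.
After move 4: Seoul -> Sofia. Rupert is in Sofia.
After move 5: Sofia -> Lima. Rupert is in Lima.
After move 6: Lima -> Sofia. Rupert is in Sofia.
After move 7: Sofia -> Seoul. Rupert is in Seoul.
After move 8: Seoul -> Sofia. Rupert is in Sofia.
After move 9: Sofia -> Seoul. Rupert is in Seoul.

Answer: Seoul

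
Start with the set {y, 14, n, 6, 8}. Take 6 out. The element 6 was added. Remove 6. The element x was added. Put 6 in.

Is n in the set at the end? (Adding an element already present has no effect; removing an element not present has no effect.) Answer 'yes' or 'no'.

Answer: yes

Derivation:
Tracking the set through each operation:
Start: {14, 6, 8, n, y}
Event 1 (remove 6): removed. Set: {14, 8, n, y}
Event 2 (add 6): added. Set: {14, 6, 8, n, y}
Event 3 (remove 6): removed. Set: {14, 8, n, y}
Event 4 (add x): added. Set: {14, 8, n, x, y}
Event 5 (add 6): added. Set: {14, 6, 8, n, x, y}

Final set: {14, 6, 8, n, x, y} (size 6)
n is in the final set.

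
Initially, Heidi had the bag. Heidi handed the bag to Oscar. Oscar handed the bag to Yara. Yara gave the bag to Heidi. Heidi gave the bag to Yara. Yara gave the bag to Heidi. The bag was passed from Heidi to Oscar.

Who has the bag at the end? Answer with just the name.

Tracking the bag through each event:
Start: Heidi has the bag.
After event 1: Oscar has the bag.
After event 2: Yara has the bag.
After event 3: Heidi has the bag.
After event 4: Yara has the bag.
After event 5: Heidi has the bag.
After event 6: Oscar has the bag.

Answer: Oscar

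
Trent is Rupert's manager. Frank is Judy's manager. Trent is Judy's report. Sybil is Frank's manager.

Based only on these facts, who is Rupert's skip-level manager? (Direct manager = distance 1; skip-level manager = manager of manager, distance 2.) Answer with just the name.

Reconstructing the manager chain from the given facts:
  Sybil -> Frank -> Judy -> Trent -> Rupert
(each arrow means 'manager of the next')
Positions in the chain (0 = top):
  position of Sybil: 0
  position of Frank: 1
  position of Judy: 2
  position of Trent: 3
  position of Rupert: 4

Rupert is at position 4; the skip-level manager is 2 steps up the chain, i.e. position 2: Judy.

Answer: Judy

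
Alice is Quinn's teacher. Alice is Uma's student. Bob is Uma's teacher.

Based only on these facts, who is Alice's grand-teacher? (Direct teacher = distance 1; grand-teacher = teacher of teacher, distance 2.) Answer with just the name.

Answer: Bob

Derivation:
Reconstructing the teacher chain from the given facts:
  Bob -> Uma -> Alice -> Quinn
(each arrow means 'teacher of the next')
Positions in the chain (0 = top):
  position of Bob: 0
  position of Uma: 1
  position of Alice: 2
  position of Quinn: 3

Alice is at position 2; the grand-teacher is 2 steps up the chain, i.e. position 0: Bob.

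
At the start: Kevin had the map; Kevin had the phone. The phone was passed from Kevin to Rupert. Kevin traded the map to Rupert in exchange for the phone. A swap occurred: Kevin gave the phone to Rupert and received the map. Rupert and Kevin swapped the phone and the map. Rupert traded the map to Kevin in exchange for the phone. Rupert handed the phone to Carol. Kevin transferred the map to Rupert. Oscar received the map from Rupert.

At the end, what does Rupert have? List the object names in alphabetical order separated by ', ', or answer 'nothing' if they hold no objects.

Answer: nothing

Derivation:
Tracking all object holders:
Start: map:Kevin, phone:Kevin
Event 1 (give phone: Kevin -> Rupert). State: map:Kevin, phone:Rupert
Event 2 (swap map<->phone: now map:Rupert, phone:Kevin). State: map:Rupert, phone:Kevin
Event 3 (swap phone<->map: now phone:Rupert, map:Kevin). State: map:Kevin, phone:Rupert
Event 4 (swap phone<->map: now phone:Kevin, map:Rupert). State: map:Rupert, phone:Kevin
Event 5 (swap map<->phone: now map:Kevin, phone:Rupert). State: map:Kevin, phone:Rupert
Event 6 (give phone: Rupert -> Carol). State: map:Kevin, phone:Carol
Event 7 (give map: Kevin -> Rupert). State: map:Rupert, phone:Carol
Event 8 (give map: Rupert -> Oscar). State: map:Oscar, phone:Carol

Final state: map:Oscar, phone:Carol
Rupert holds: (nothing).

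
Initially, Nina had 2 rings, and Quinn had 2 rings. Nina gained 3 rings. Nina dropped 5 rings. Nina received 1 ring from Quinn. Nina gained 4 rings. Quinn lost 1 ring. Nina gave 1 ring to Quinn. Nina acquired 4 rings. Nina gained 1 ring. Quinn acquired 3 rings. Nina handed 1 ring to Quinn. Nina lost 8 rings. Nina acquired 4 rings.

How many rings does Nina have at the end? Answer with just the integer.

Answer: 4

Derivation:
Tracking counts step by step:
Start: Nina=2, Quinn=2
Event 1 (Nina +3): Nina: 2 -> 5. State: Nina=5, Quinn=2
Event 2 (Nina -5): Nina: 5 -> 0. State: Nina=0, Quinn=2
Event 3 (Quinn -> Nina, 1): Quinn: 2 -> 1, Nina: 0 -> 1. State: Nina=1, Quinn=1
Event 4 (Nina +4): Nina: 1 -> 5. State: Nina=5, Quinn=1
Event 5 (Quinn -1): Quinn: 1 -> 0. State: Nina=5, Quinn=0
Event 6 (Nina -> Quinn, 1): Nina: 5 -> 4, Quinn: 0 -> 1. State: Nina=4, Quinn=1
Event 7 (Nina +4): Nina: 4 -> 8. State: Nina=8, Quinn=1
Event 8 (Nina +1): Nina: 8 -> 9. State: Nina=9, Quinn=1
Event 9 (Quinn +3): Quinn: 1 -> 4. State: Nina=9, Quinn=4
Event 10 (Nina -> Quinn, 1): Nina: 9 -> 8, Quinn: 4 -> 5. State: Nina=8, Quinn=5
Event 11 (Nina -8): Nina: 8 -> 0. State: Nina=0, Quinn=5
Event 12 (Nina +4): Nina: 0 -> 4. State: Nina=4, Quinn=5

Nina's final count: 4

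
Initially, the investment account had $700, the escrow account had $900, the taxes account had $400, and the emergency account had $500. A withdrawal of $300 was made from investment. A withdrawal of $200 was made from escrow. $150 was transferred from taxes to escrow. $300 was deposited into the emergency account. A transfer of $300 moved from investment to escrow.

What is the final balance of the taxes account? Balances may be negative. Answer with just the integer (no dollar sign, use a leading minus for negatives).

Answer: 250

Derivation:
Tracking account balances step by step:
Start: investment=700, escrow=900, taxes=400, emergency=500
Event 1 (withdraw 300 from investment): investment: 700 - 300 = 400. Balances: investment=400, escrow=900, taxes=400, emergency=500
Event 2 (withdraw 200 from escrow): escrow: 900 - 200 = 700. Balances: investment=400, escrow=700, taxes=400, emergency=500
Event 3 (transfer 150 taxes -> escrow): taxes: 400 - 150 = 250, escrow: 700 + 150 = 850. Balances: investment=400, escrow=850, taxes=250, emergency=500
Event 4 (deposit 300 to emergency): emergency: 500 + 300 = 800. Balances: investment=400, escrow=850, taxes=250, emergency=800
Event 5 (transfer 300 investment -> escrow): investment: 400 - 300 = 100, escrow: 850 + 300 = 1150. Balances: investment=100, escrow=1150, taxes=250, emergency=800

Final balance of taxes: 250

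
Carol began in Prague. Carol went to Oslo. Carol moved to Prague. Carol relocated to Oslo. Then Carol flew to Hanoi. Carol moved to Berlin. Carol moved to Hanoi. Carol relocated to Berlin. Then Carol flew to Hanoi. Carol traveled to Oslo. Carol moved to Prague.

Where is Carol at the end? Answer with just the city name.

Answer: Prague

Derivation:
Tracking Carol's location:
Start: Carol is in Prague.
After move 1: Prague -> Oslo. Carol is in Oslo.
After move 2: Oslo -> Prague. Carol is in Prague.
After move 3: Prague -> Oslo. Carol is in Oslo.
After move 4: Oslo -> Hanoi. Carol is in Hanoi.
After move 5: Hanoi -> Berlin. Carol is in Berlin.
After move 6: Berlin -> Hanoi. Carol is in Hanoi.
After move 7: Hanoi -> Berlin. Carol is in Berlin.
After move 8: Berlin -> Hanoi. Carol is in Hanoi.
After move 9: Hanoi -> Oslo. Carol is in Oslo.
After move 10: Oslo -> Prague. Carol is in Prague.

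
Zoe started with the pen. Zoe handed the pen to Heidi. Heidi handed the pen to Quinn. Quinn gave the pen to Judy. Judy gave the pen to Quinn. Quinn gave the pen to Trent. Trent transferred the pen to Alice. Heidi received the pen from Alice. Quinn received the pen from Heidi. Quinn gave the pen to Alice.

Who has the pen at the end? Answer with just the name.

Answer: Alice

Derivation:
Tracking the pen through each event:
Start: Zoe has the pen.
After event 1: Heidi has the pen.
After event 2: Quinn has the pen.
After event 3: Judy has the pen.
After event 4: Quinn has the pen.
After event 5: Trent has the pen.
After event 6: Alice has the pen.
After event 7: Heidi has the pen.
After event 8: Quinn has the pen.
After event 9: Alice has the pen.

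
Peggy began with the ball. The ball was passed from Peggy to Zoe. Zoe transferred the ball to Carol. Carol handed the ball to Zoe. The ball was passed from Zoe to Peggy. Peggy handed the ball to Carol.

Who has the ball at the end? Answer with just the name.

Answer: Carol

Derivation:
Tracking the ball through each event:
Start: Peggy has the ball.
After event 1: Zoe has the ball.
After event 2: Carol has the ball.
After event 3: Zoe has the ball.
After event 4: Peggy has the ball.
After event 5: Carol has the ball.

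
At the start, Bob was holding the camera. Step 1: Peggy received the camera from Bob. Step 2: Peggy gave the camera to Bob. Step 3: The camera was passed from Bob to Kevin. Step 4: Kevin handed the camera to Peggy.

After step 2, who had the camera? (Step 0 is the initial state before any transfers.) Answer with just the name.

Answer: Bob

Derivation:
Tracking the camera holder through step 2:
After step 0 (start): Bob
After step 1: Peggy
After step 2: Bob

At step 2, the holder is Bob.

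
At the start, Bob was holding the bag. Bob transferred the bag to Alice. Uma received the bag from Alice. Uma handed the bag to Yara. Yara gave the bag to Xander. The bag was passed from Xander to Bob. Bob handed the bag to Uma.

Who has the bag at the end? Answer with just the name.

Tracking the bag through each event:
Start: Bob has the bag.
After event 1: Alice has the bag.
After event 2: Uma has the bag.
After event 3: Yara has the bag.
After event 4: Xander has the bag.
After event 5: Bob has the bag.
After event 6: Uma has the bag.

Answer: Uma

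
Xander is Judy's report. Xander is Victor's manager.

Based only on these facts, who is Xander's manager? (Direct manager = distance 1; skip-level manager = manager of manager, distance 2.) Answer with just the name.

Answer: Judy

Derivation:
Reconstructing the manager chain from the given facts:
  Judy -> Xander -> Victor
(each arrow means 'manager of the next')
Positions in the chain (0 = top):
  position of Judy: 0
  position of Xander: 1
  position of Victor: 2

Xander is at position 1; the manager is 1 step up the chain, i.e. position 0: Judy.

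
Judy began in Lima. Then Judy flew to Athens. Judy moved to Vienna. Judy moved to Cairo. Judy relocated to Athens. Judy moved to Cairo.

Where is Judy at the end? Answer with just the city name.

Tracking Judy's location:
Start: Judy is in Lima.
After move 1: Lima -> Athens. Judy is in Athens.
After move 2: Athens -> Vienna. Judy is in Vienna.
After move 3: Vienna -> Cairo. Judy is in Cairo.
After move 4: Cairo -> Athens. Judy is in Athens.
After move 5: Athens -> Cairo. Judy is in Cairo.

Answer: Cairo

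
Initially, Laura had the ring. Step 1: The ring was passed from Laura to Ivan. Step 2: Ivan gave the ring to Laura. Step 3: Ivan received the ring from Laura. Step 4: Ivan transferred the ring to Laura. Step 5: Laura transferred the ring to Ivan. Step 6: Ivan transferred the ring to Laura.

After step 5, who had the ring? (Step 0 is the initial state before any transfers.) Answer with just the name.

Tracking the ring holder through step 5:
After step 0 (start): Laura
After step 1: Ivan
After step 2: Laura
After step 3: Ivan
After step 4: Laura
After step 5: Ivan

At step 5, the holder is Ivan.

Answer: Ivan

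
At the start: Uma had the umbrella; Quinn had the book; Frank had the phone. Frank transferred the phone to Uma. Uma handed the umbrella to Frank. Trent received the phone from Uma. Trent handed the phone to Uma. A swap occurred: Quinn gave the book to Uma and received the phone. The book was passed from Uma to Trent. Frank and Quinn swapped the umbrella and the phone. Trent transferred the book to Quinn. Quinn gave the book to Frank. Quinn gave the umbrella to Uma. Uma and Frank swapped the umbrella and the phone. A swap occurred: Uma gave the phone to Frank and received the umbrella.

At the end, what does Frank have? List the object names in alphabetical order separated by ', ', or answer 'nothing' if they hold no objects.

Tracking all object holders:
Start: umbrella:Uma, book:Quinn, phone:Frank
Event 1 (give phone: Frank -> Uma). State: umbrella:Uma, book:Quinn, phone:Uma
Event 2 (give umbrella: Uma -> Frank). State: umbrella:Frank, book:Quinn, phone:Uma
Event 3 (give phone: Uma -> Trent). State: umbrella:Frank, book:Quinn, phone:Trent
Event 4 (give phone: Trent -> Uma). State: umbrella:Frank, book:Quinn, phone:Uma
Event 5 (swap book<->phone: now book:Uma, phone:Quinn). State: umbrella:Frank, book:Uma, phone:Quinn
Event 6 (give book: Uma -> Trent). State: umbrella:Frank, book:Trent, phone:Quinn
Event 7 (swap umbrella<->phone: now umbrella:Quinn, phone:Frank). State: umbrella:Quinn, book:Trent, phone:Frank
Event 8 (give book: Trent -> Quinn). State: umbrella:Quinn, book:Quinn, phone:Frank
Event 9 (give book: Quinn -> Frank). State: umbrella:Quinn, book:Frank, phone:Frank
Event 10 (give umbrella: Quinn -> Uma). State: umbrella:Uma, book:Frank, phone:Frank
Event 11 (swap umbrella<->phone: now umbrella:Frank, phone:Uma). State: umbrella:Frank, book:Frank, phone:Uma
Event 12 (swap phone<->umbrella: now phone:Frank, umbrella:Uma). State: umbrella:Uma, book:Frank, phone:Frank

Final state: umbrella:Uma, book:Frank, phone:Frank
Frank holds: book, phone.

Answer: book, phone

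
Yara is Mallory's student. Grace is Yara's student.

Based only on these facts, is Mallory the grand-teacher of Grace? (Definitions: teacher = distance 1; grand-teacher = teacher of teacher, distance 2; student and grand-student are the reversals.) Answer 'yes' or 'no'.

Answer: yes

Derivation:
Reconstructing the teacher chain from the given facts:
  Mallory -> Yara -> Grace
(each arrow means 'teacher of the next')
Positions in the chain (0 = top):
  position of Mallory: 0
  position of Yara: 1
  position of Grace: 2

Mallory is at position 0, Grace is at position 2; signed distance (j - i) = 2.
'grand-teacher' requires j - i = 2. Actual distance is 2, so the relation HOLDS.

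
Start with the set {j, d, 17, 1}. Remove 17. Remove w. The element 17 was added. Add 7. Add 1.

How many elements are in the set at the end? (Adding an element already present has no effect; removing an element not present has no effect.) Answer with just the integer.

Answer: 5

Derivation:
Tracking the set through each operation:
Start: {1, 17, d, j}
Event 1 (remove 17): removed. Set: {1, d, j}
Event 2 (remove w): not present, no change. Set: {1, d, j}
Event 3 (add 17): added. Set: {1, 17, d, j}
Event 4 (add 7): added. Set: {1, 17, 7, d, j}
Event 5 (add 1): already present, no change. Set: {1, 17, 7, d, j}

Final set: {1, 17, 7, d, j} (size 5)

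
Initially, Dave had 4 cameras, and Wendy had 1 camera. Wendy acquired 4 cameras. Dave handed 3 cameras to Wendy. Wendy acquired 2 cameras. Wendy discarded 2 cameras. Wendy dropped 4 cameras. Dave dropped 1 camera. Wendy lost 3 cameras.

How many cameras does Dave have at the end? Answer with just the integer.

Tracking counts step by step:
Start: Dave=4, Wendy=1
Event 1 (Wendy +4): Wendy: 1 -> 5. State: Dave=4, Wendy=5
Event 2 (Dave -> Wendy, 3): Dave: 4 -> 1, Wendy: 5 -> 8. State: Dave=1, Wendy=8
Event 3 (Wendy +2): Wendy: 8 -> 10. State: Dave=1, Wendy=10
Event 4 (Wendy -2): Wendy: 10 -> 8. State: Dave=1, Wendy=8
Event 5 (Wendy -4): Wendy: 8 -> 4. State: Dave=1, Wendy=4
Event 6 (Dave -1): Dave: 1 -> 0. State: Dave=0, Wendy=4
Event 7 (Wendy -3): Wendy: 4 -> 1. State: Dave=0, Wendy=1

Dave's final count: 0

Answer: 0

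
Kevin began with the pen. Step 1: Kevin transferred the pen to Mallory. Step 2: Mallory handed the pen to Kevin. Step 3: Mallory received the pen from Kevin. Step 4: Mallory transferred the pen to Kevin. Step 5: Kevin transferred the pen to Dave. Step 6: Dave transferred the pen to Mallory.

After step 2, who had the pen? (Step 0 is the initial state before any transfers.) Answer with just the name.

Tracking the pen holder through step 2:
After step 0 (start): Kevin
After step 1: Mallory
After step 2: Kevin

At step 2, the holder is Kevin.

Answer: Kevin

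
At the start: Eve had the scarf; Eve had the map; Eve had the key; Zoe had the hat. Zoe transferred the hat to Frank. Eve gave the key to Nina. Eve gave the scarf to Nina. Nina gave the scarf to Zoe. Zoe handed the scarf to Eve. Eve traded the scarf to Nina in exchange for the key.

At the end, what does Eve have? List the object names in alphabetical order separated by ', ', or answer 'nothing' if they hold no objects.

Tracking all object holders:
Start: scarf:Eve, map:Eve, key:Eve, hat:Zoe
Event 1 (give hat: Zoe -> Frank). State: scarf:Eve, map:Eve, key:Eve, hat:Frank
Event 2 (give key: Eve -> Nina). State: scarf:Eve, map:Eve, key:Nina, hat:Frank
Event 3 (give scarf: Eve -> Nina). State: scarf:Nina, map:Eve, key:Nina, hat:Frank
Event 4 (give scarf: Nina -> Zoe). State: scarf:Zoe, map:Eve, key:Nina, hat:Frank
Event 5 (give scarf: Zoe -> Eve). State: scarf:Eve, map:Eve, key:Nina, hat:Frank
Event 6 (swap scarf<->key: now scarf:Nina, key:Eve). State: scarf:Nina, map:Eve, key:Eve, hat:Frank

Final state: scarf:Nina, map:Eve, key:Eve, hat:Frank
Eve holds: key, map.

Answer: key, map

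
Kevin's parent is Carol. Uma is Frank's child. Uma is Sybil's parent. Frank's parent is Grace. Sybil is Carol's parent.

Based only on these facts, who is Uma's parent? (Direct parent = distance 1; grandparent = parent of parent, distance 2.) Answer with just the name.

Answer: Frank

Derivation:
Reconstructing the parent chain from the given facts:
  Grace -> Frank -> Uma -> Sybil -> Carol -> Kevin
(each arrow means 'parent of the next')
Positions in the chain (0 = top):
  position of Grace: 0
  position of Frank: 1
  position of Uma: 2
  position of Sybil: 3
  position of Carol: 4
  position of Kevin: 5

Uma is at position 2; the parent is 1 step up the chain, i.e. position 1: Frank.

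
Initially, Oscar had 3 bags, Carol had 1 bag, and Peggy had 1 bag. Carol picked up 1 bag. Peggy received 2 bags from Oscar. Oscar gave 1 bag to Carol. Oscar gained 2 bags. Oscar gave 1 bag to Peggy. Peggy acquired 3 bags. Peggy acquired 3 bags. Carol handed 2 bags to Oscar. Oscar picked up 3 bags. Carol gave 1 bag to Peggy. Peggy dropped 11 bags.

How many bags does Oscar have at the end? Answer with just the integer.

Answer: 6

Derivation:
Tracking counts step by step:
Start: Oscar=3, Carol=1, Peggy=1
Event 1 (Carol +1): Carol: 1 -> 2. State: Oscar=3, Carol=2, Peggy=1
Event 2 (Oscar -> Peggy, 2): Oscar: 3 -> 1, Peggy: 1 -> 3. State: Oscar=1, Carol=2, Peggy=3
Event 3 (Oscar -> Carol, 1): Oscar: 1 -> 0, Carol: 2 -> 3. State: Oscar=0, Carol=3, Peggy=3
Event 4 (Oscar +2): Oscar: 0 -> 2. State: Oscar=2, Carol=3, Peggy=3
Event 5 (Oscar -> Peggy, 1): Oscar: 2 -> 1, Peggy: 3 -> 4. State: Oscar=1, Carol=3, Peggy=4
Event 6 (Peggy +3): Peggy: 4 -> 7. State: Oscar=1, Carol=3, Peggy=7
Event 7 (Peggy +3): Peggy: 7 -> 10. State: Oscar=1, Carol=3, Peggy=10
Event 8 (Carol -> Oscar, 2): Carol: 3 -> 1, Oscar: 1 -> 3. State: Oscar=3, Carol=1, Peggy=10
Event 9 (Oscar +3): Oscar: 3 -> 6. State: Oscar=6, Carol=1, Peggy=10
Event 10 (Carol -> Peggy, 1): Carol: 1 -> 0, Peggy: 10 -> 11. State: Oscar=6, Carol=0, Peggy=11
Event 11 (Peggy -11): Peggy: 11 -> 0. State: Oscar=6, Carol=0, Peggy=0

Oscar's final count: 6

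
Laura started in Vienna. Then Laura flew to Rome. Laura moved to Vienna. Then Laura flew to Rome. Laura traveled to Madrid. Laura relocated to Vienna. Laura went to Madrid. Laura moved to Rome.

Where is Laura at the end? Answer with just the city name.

Tracking Laura's location:
Start: Laura is in Vienna.
After move 1: Vienna -> Rome. Laura is in Rome.
After move 2: Rome -> Vienna. Laura is in Vienna.
After move 3: Vienna -> Rome. Laura is in Rome.
After move 4: Rome -> Madrid. Laura is in Madrid.
After move 5: Madrid -> Vienna. Laura is in Vienna.
After move 6: Vienna -> Madrid. Laura is in Madrid.
After move 7: Madrid -> Rome. Laura is in Rome.

Answer: Rome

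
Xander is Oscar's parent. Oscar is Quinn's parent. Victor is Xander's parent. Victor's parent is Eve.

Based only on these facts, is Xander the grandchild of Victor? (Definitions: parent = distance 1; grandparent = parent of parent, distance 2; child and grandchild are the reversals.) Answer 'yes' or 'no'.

Answer: no

Derivation:
Reconstructing the parent chain from the given facts:
  Eve -> Victor -> Xander -> Oscar -> Quinn
(each arrow means 'parent of the next')
Positions in the chain (0 = top):
  position of Eve: 0
  position of Victor: 1
  position of Xander: 2
  position of Oscar: 3
  position of Quinn: 4

Xander is at position 2, Victor is at position 1; signed distance (j - i) = -1.
'grandchild' requires j - i = -2. Actual distance is -1, so the relation does NOT hold.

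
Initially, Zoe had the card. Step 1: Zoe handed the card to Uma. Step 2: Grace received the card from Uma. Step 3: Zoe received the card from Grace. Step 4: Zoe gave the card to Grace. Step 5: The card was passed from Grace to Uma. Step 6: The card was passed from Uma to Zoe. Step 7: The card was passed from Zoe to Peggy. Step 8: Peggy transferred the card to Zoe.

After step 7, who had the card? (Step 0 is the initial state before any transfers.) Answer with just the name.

Answer: Peggy

Derivation:
Tracking the card holder through step 7:
After step 0 (start): Zoe
After step 1: Uma
After step 2: Grace
After step 3: Zoe
After step 4: Grace
After step 5: Uma
After step 6: Zoe
After step 7: Peggy

At step 7, the holder is Peggy.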